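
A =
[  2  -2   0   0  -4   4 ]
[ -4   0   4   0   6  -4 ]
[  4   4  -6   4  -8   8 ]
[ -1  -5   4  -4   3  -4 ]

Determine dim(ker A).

Row reduce to echelon form.
R2 ← R2 + (2)·R1: [0, -4, 4, 0, -2, 4]
R3 ← R3 − (2)·R1: [0, 8, -6, 4, 0, 0]
R4 ← R4 + (1/2)·R1: [0, -6, 4, -4, 1, -2]
R3 ← R3 + (2)·R2: [0, 0, 2, 4, -4, 8]
R4 ← R4 − (3/2)·R2: [0, 0, -2, -4, 4, -8]
R4 ← R4 + R3: [0, 0, 0, 0, 0, 0]
3 nonzero rows, so rank(A) = 3.
A has 6 columns; by rank–nullity, nullity = 6 − 3 = 3.

3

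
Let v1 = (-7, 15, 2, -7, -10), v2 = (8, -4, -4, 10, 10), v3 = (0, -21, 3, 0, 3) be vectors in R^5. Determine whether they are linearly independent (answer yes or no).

yes

Form the matrix with these vectors as rows and row reduce.
R2 ← R2 + (8/7)·R1: [0, 92/7, -12/7, 2, -10/7]
R3 ← R3 + (147/92)·R2: [0, 0, 6/23, 147/46, 33/46]
3 nonzero rows, so the 3 vectors span a space of dimension 3.
Since 3 = 3, the vectors are linearly independent.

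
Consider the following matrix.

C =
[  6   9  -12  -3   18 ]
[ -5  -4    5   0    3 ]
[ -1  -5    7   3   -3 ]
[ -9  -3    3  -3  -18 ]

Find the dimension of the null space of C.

2

Row reduce to echelon form.
R2 ← R2 + (5/6)·R1: [0, 7/2, -5, -5/2, 18]
R3 ← R3 + (1/6)·R1: [0, -7/2, 5, 5/2, 0]
R4 ← R4 + (3/2)·R1: [0, 21/2, -15, -15/2, 9]
R3 ← R3 + R2: [0, 0, 0, 0, 18]
R4 ← R4 − (3)·R2: [0, 0, 0, 0, -45]
R4 ← R4 + (5/2)·R3: [0, 0, 0, 0, 0]
3 nonzero rows, so rank(C) = 3.
C has 5 columns; by rank–nullity, nullity = 5 − 3 = 2.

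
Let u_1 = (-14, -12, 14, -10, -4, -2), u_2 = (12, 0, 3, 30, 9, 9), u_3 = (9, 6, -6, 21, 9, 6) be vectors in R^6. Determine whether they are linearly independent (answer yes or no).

yes

Form the matrix with these vectors as rows and row reduce.
R2 ← R2 + (6/7)·R1: [0, -72/7, 15, 150/7, 39/7, 51/7]
R3 ← R3 + (9/14)·R1: [0, -12/7, 3, 102/7, 45/7, 33/7]
R3 ← R3 − (1/6)·R2: [0, 0, 1/2, 11, 11/2, 7/2]
3 nonzero rows, so the 3 vectors span a space of dimension 3.
Since 3 = 3, the vectors are linearly independent.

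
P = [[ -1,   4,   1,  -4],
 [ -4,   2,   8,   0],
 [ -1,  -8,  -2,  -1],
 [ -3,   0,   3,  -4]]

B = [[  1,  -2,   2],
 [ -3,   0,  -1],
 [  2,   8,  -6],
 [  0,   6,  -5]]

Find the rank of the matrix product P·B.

First compute PB:
[[-11, -14,   8],
 [  6,  72, -58],
 [ 19, -20,  23],
 [  3,   6,  -4]]
Now row reduce the product.
R2 ← R2 + (6/11)·R1: [0, 708/11, -590/11]
R3 ← R3 + (19/11)·R1: [0, -486/11, 405/11]
R4 ← R4 + (3/11)·R1: [0, 24/11, -20/11]
R3 ← R3 + (81/118)·R2: [0, 0, 0]
R4 ← R4 − (2/59)·R2: [0, 0, 0]
2 nonzero rows, so rank(PB) = 2.

2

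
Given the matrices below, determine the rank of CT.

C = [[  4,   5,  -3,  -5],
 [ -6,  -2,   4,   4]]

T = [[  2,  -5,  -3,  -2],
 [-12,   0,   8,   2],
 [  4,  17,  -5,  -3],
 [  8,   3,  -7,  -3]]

2

First compute CT:
[[-104, -86,  78,  26],
 [ 60, 110, -46, -16]]
Now row reduce the product.
R2 ← R2 + (15/26)·R1: [0, 785/13, -1, -1]
2 nonzero rows, so rank(CT) = 2.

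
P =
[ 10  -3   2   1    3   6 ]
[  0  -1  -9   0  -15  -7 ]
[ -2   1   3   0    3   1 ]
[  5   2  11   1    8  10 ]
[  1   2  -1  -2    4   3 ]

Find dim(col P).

5

Row reduce to echelon form.
R3 ← R3 + (1/5)·R1: [0, 2/5, 17/5, 1/5, 18/5, 11/5]
R4 ← R4 − (1/2)·R1: [0, 7/2, 10, 1/2, 13/2, 7]
R5 ← R5 − (1/10)·R1: [0, 23/10, -6/5, -21/10, 37/10, 12/5]
R3 ← R3 + (2/5)·R2: [0, 0, -1/5, 1/5, -12/5, -3/5]
R4 ← R4 + (7/2)·R2: [0, 0, -43/2, 1/2, -46, -35/2]
R5 ← R5 + (23/10)·R2: [0, 0, -219/10, -21/10, -154/5, -137/10]
R4 ← R4 − (215/2)·R3: [0, 0, 0, -21, 212, 47]
R5 ← R5 − (219/2)·R3: [0, 0, 0, -24, 232, 52]
R5 ← R5 − (8/7)·R4: [0, 0, 0, 0, -72/7, -12/7]
Echelon form has 5 nonzero rows, so rank(P) = 5.
The column space has dimension equal to the rank: 5.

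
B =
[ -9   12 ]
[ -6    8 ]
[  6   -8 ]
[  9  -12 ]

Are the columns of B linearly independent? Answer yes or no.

Row reduce B to echelon form.
R2 ← R2 − (2/3)·R1: [0, 0]
R3 ← R3 + (2/3)·R1: [0, 0]
R4 ← R4 + R1: [0, 0]
1 pivot among 2 columns.
Only 1 < 2 pivot columns, so the columns are linearly dependent.

no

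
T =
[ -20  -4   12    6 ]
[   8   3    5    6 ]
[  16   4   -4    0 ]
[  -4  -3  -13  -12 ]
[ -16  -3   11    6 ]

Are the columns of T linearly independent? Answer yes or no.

Row reduce T to echelon form.
R2 ← R2 + (2/5)·R1: [0, 7/5, 49/5, 42/5]
R3 ← R3 + (4/5)·R1: [0, 4/5, 28/5, 24/5]
R4 ← R4 − (1/5)·R1: [0, -11/5, -77/5, -66/5]
R5 ← R5 − (4/5)·R1: [0, 1/5, 7/5, 6/5]
R3 ← R3 − (4/7)·R2: [0, 0, 0, 0]
R4 ← R4 + (11/7)·R2: [0, 0, 0, 0]
R5 ← R5 − (1/7)·R2: [0, 0, 0, 0]
2 pivots among 4 columns.
Only 2 < 4 pivot columns, so the columns are linearly dependent.

no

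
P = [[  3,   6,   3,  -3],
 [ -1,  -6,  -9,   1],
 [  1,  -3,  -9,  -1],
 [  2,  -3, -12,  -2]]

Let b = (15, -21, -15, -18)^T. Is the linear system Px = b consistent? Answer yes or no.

yes

Row reduce the augmented matrix [P | b].
R2 ← R2 + (1/3)·R1: [0, -4, -8, 0, -16]
R3 ← R3 − (1/3)·R1: [0, -5, -10, 0, -20]
R4 ← R4 − (2/3)·R1: [0, -7, -14, 0, -28]
R3 ← R3 − (5/4)·R2: [0, 0, 0, 0, 0]
R4 ← R4 − (7/4)·R2: [0, 0, 0, 0, 0]
The echelon form has 2 nonzero rows, and every pivot lies in the first 4 columns, so rank(P) = rank([P|b]) = 2.
The system is consistent.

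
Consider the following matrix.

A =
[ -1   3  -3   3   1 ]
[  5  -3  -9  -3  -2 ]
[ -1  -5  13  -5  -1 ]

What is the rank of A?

Row reduce to echelon form.
R2 ← R2 + (5)·R1: [0, 12, -24, 12, 3]
R3 ← R3 − R1: [0, -8, 16, -8, -2]
R3 ← R3 + (2/3)·R2: [0, 0, 0, 0, 0]
Echelon form has 2 nonzero rows, so rank(A) = 2.

2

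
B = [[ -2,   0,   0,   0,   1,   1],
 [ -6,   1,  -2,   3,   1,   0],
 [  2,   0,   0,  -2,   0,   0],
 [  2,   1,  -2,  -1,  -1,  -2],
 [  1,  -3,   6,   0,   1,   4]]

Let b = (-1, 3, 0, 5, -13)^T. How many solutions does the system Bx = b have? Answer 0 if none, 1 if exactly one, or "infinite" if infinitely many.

infinite

Row reduce the augmented matrix [B | b].
R2 ← R2 − (3)·R1: [0, 1, -2, 3, -2, -3, 6]
R3 ← R3 + R1: [0, 0, 0, -2, 1, 1, -1]
R4 ← R4 + R1: [0, 1, -2, -1, 0, -1, 4]
R5 ← R5 + (1/2)·R1: [0, -3, 6, 0, 3/2, 9/2, -27/2]
R4 ← R4 − R2: [0, 0, 0, -4, 2, 2, -2]
R5 ← R5 + (3)·R2: [0, 0, 0, 9, -9/2, -9/2, 9/2]
R4 ← R4 − (2)·R3: [0, 0, 0, 0, 0, 0, 0]
R5 ← R5 + (9/2)·R3: [0, 0, 0, 0, 0, 0, 0]
The echelon form has 3 nonzero rows, and every pivot lies in the first 6 columns, so rank(B) = rank([B|b]) = 3.
The system is consistent.
rank = 3 < 6 unknowns, so there are infinitely many solutions.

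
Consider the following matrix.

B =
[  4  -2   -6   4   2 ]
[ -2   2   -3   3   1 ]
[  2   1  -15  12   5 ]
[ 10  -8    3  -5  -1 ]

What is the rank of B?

Row reduce to echelon form.
R2 ← R2 + (1/2)·R1: [0, 1, -6, 5, 2]
R3 ← R3 − (1/2)·R1: [0, 2, -12, 10, 4]
R4 ← R4 − (5/2)·R1: [0, -3, 18, -15, -6]
R3 ← R3 − (2)·R2: [0, 0, 0, 0, 0]
R4 ← R4 + (3)·R2: [0, 0, 0, 0, 0]
Echelon form has 2 nonzero rows, so rank(B) = 2.

2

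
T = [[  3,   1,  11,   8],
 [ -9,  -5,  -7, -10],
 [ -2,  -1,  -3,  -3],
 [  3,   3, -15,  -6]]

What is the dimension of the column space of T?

2

Row reduce to echelon form.
R2 ← R2 + (3)·R1: [0, -2, 26, 14]
R3 ← R3 + (2/3)·R1: [0, -1/3, 13/3, 7/3]
R4 ← R4 − R1: [0, 2, -26, -14]
R3 ← R3 − (1/6)·R2: [0, 0, 0, 0]
R4 ← R4 + R2: [0, 0, 0, 0]
Echelon form has 2 nonzero rows, so rank(T) = 2.
The column space has dimension equal to the rank: 2.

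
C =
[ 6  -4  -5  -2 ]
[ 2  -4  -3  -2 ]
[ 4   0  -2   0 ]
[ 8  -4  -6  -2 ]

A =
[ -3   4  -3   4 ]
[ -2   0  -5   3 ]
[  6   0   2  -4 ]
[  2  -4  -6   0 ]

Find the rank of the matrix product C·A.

First compute CA:
[[-44,  32,   4,  32],
 [-20,  16,  20,   8],
 [-24,  16, -16,  24],
 [-56,  40,  -4,  44]]
Now row reduce the product.
R2 ← R2 − (5/11)·R1: [0, 16/11, 200/11, -72/11]
R3 ← R3 − (6/11)·R1: [0, -16/11, -200/11, 72/11]
R4 ← R4 − (14/11)·R1: [0, -8/11, -100/11, 36/11]
R3 ← R3 + R2: [0, 0, 0, 0]
R4 ← R4 + (1/2)·R2: [0, 0, 0, 0]
2 nonzero rows, so rank(CA) = 2.

2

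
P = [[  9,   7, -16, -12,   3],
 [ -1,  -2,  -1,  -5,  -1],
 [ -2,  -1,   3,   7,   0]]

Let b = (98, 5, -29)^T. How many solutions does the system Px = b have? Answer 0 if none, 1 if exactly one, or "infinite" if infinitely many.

infinite

Row reduce the augmented matrix [P | b].
R2 ← R2 + (1/9)·R1: [0, -11/9, -25/9, -19/3, -2/3, 143/9]
R3 ← R3 + (2/9)·R1: [0, 5/9, -5/9, 13/3, 2/3, -65/9]
R3 ← R3 + (5/11)·R2: [0, 0, -20/11, 16/11, 4/11, 0]
The echelon form has 3 nonzero rows, and every pivot lies in the first 5 columns, so rank(P) = rank([P|b]) = 3.
The system is consistent.
rank = 3 < 5 unknowns, so there are infinitely many solutions.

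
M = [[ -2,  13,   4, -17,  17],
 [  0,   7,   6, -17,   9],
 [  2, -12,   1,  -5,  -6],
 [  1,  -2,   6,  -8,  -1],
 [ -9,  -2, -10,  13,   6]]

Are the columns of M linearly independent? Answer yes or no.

yes

Row reduce M to echelon form.
R3 ← R3 + R1: [0, 1, 5, -22, 11]
R4 ← R4 + (1/2)·R1: [0, 9/2, 8, -33/2, 15/2]
R5 ← R5 − (9/2)·R1: [0, -121/2, -28, 179/2, -141/2]
R3 ← R3 − (1/7)·R2: [0, 0, 29/7, -137/7, 68/7]
R4 ← R4 − (9/14)·R2: [0, 0, 29/7, -39/7, 12/7]
R5 ← R5 + (121/14)·R2: [0, 0, 167/7, -402/7, 51/7]
R4 ← R4 − R3: [0, 0, 0, 14, -8]
R5 ← R5 − (167/29)·R3: [0, 0, 0, 1603/29, -1411/29]
R5 ← R5 − (229/58)·R4: [0, 0, 0, 0, -495/29]
5 pivots among 5 columns.
Every column is a pivot column, so the columns are linearly independent.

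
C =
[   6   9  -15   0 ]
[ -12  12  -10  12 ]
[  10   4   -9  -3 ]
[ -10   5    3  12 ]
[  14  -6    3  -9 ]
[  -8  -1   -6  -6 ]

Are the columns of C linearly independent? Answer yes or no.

Row reduce C to echelon form.
R2 ← R2 + (2)·R1: [0, 30, -40, 12]
R3 ← R3 − (5/3)·R1: [0, -11, 16, -3]
R4 ← R4 + (5/3)·R1: [0, 20, -22, 12]
R5 ← R5 − (7/3)·R1: [0, -27, 38, -9]
R6 ← R6 + (4/3)·R1: [0, 11, -26, -6]
R3 ← R3 + (11/30)·R2: [0, 0, 4/3, 7/5]
R4 ← R4 − (2/3)·R2: [0, 0, 14/3, 4]
R5 ← R5 + (9/10)·R2: [0, 0, 2, 9/5]
R6 ← R6 − (11/30)·R2: [0, 0, -34/3, -52/5]
R4 ← R4 − (7/2)·R3: [0, 0, 0, -9/10]
R5 ← R5 − (3/2)·R3: [0, 0, 0, -3/10]
R6 ← R6 + (17/2)·R3: [0, 0, 0, 3/2]
R5 ← R5 − (1/3)·R4: [0, 0, 0, 0]
R6 ← R6 + (5/3)·R4: [0, 0, 0, 0]
4 pivots among 4 columns.
Every column is a pivot column, so the columns are linearly independent.

yes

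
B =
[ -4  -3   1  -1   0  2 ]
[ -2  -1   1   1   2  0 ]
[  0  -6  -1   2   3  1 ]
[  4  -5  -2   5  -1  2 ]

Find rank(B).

Row reduce to echelon form.
R2 ← R2 − (1/2)·R1: [0, 1/2, 1/2, 3/2, 2, -1]
R4 ← R4 + R1: [0, -8, -1, 4, -1, 4]
R3 ← R3 + (12)·R2: [0, 0, 5, 20, 27, -11]
R4 ← R4 + (16)·R2: [0, 0, 7, 28, 31, -12]
R4 ← R4 − (7/5)·R3: [0, 0, 0, 0, -34/5, 17/5]
Echelon form has 4 nonzero rows, so rank(B) = 4.

4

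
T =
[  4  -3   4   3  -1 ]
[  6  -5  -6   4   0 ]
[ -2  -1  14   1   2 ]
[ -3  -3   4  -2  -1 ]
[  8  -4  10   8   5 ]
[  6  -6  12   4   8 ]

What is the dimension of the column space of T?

Row reduce to echelon form.
R2 ← R2 − (3/2)·R1: [0, -1/2, -12, -1/2, 3/2]
R3 ← R3 + (1/2)·R1: [0, -5/2, 16, 5/2, 3/2]
R4 ← R4 + (3/4)·R1: [0, -21/4, 7, 1/4, -7/4]
R5 ← R5 − (2)·R1: [0, 2, 2, 2, 7]
R6 ← R6 − (3/2)·R1: [0, -3/2, 6, -1/2, 19/2]
R3 ← R3 − (5)·R2: [0, 0, 76, 5, -6]
R4 ← R4 − (21/2)·R2: [0, 0, 133, 11/2, -35/2]
R5 ← R5 + (4)·R2: [0, 0, -46, 0, 13]
R6 ← R6 − (3)·R2: [0, 0, 42, 1, 5]
R4 ← R4 − (7/4)·R3: [0, 0, 0, -13/4, -7]
R5 ← R5 + (23/38)·R3: [0, 0, 0, 115/38, 178/19]
R6 ← R6 − (21/38)·R3: [0, 0, 0, -67/38, 158/19]
R5 ← R5 + (230/247)·R4: [0, 0, 0, 0, 704/247]
R6 ← R6 − (134/247)·R4: [0, 0, 0, 0, 2992/247]
R6 ← R6 − (17/4)·R5: [0, 0, 0, 0, 0]
Echelon form has 5 nonzero rows, so rank(T) = 5.
The column space has dimension equal to the rank: 5.

5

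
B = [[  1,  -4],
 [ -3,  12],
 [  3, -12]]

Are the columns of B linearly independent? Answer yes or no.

no

Row reduce B to echelon form.
R2 ← R2 + (3)·R1: [0, 0]
R3 ← R3 − (3)·R1: [0, 0]
1 pivot among 2 columns.
Only 1 < 2 pivot columns, so the columns are linearly dependent.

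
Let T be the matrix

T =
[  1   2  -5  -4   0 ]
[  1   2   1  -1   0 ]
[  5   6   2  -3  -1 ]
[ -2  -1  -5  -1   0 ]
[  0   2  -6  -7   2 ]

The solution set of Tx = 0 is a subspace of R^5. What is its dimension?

1

Row reduce to echelon form.
R2 ← R2 − R1: [0, 0, 6, 3, 0]
R3 ← R3 − (5)·R1: [0, -4, 27, 17, -1]
R4 ← R4 + (2)·R1: [0, 3, -15, -9, 0]
Swap R2 ↔ R3
R4 ← R4 + (3/4)·R2: [0, 0, 21/4, 15/4, -3/4]
R5 ← R5 + (1/2)·R2: [0, 0, 15/2, 3/2, 3/2]
R4 ← R4 − (7/8)·R3: [0, 0, 0, 9/8, -3/4]
R5 ← R5 − (5/4)·R3: [0, 0, 0, -9/4, 3/2]
R5 ← R5 + (2)·R4: [0, 0, 0, 0, 0]
4 nonzero rows, so rank(T) = 4.
T has 5 columns; by rank–nullity, nullity = 5 − 4 = 1.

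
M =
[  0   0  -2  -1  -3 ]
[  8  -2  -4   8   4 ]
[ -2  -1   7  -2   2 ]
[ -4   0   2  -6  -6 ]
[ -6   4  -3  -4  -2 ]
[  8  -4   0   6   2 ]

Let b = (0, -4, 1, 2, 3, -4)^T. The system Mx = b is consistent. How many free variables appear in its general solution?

2

Row reduce the augmented matrix [M | b].
Swap R1 ↔ R2
R3 ← R3 + (1/4)·R1: [0, -3/2, 6, 0, 3, 0]
R4 ← R4 + (1/2)·R1: [0, -1, 0, -2, -4, 0]
R5 ← R5 + (3/4)·R1: [0, 5/2, -6, 2, 1, 0]
R6 ← R6 − R1: [0, -2, 4, -2, -2, 0]
Swap R2 ↔ R3
R4 ← R4 − (2/3)·R2: [0, 0, -4, -2, -6, 0]
R5 ← R5 + (5/3)·R2: [0, 0, 4, 2, 6, 0]
R6 ← R6 − (4/3)·R2: [0, 0, -4, -2, -6, 0]
R4 ← R4 − (2)·R3: [0, 0, 0, 0, 0, 0]
R5 ← R5 + (2)·R3: [0, 0, 0, 0, 0, 0]
R6 ← R6 − (2)·R3: [0, 0, 0, 0, 0, 0]
The echelon form has 3 nonzero rows, and every pivot lies in the first 5 columns, so rank(M) = rank([M|b]) = 3.
The system is consistent.
Free variables = (unknowns) − (rank) = 5 − 3 = 2.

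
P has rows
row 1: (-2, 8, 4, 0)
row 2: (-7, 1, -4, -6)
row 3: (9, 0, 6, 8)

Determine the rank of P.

Row reduce to echelon form.
R2 ← R2 − (7/2)·R1: [0, -27, -18, -6]
R3 ← R3 + (9/2)·R1: [0, 36, 24, 8]
R3 ← R3 + (4/3)·R2: [0, 0, 0, 0]
Echelon form has 2 nonzero rows, so rank(P) = 2.

2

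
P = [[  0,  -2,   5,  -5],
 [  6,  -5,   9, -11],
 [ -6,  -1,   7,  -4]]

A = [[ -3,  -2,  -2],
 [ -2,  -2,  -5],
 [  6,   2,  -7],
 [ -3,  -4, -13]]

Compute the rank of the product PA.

2

First compute PA:
[[ 49,  34,  40],
 [ 79,  60,  93],
 [ 74,  44,  20]]
Now row reduce the product.
R2 ← R2 − (79/49)·R1: [0, 254/49, 1397/49]
R3 ← R3 − (74/49)·R1: [0, -360/49, -1980/49]
R3 ← R3 + (180/127)·R2: [0, 0, 0]
2 nonzero rows, so rank(PA) = 2.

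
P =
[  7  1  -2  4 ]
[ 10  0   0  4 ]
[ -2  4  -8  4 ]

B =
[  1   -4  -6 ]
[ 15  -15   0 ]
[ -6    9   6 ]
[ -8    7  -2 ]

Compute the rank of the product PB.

First compute PB:
[[  2, -33, -62],
 [-22, -12, -68],
 [ 74, -96, -44]]
Now row reduce the product.
R2 ← R2 + (11)·R1: [0, -375, -750]
R3 ← R3 − (37)·R1: [0, 1125, 2250]
R3 ← R3 + (3)·R2: [0, 0, 0]
2 nonzero rows, so rank(PB) = 2.

2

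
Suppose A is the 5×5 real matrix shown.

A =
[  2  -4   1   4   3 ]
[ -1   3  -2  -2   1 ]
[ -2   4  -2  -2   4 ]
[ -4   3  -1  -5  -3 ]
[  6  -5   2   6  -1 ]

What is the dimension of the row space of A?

Row reduce to echelon form.
R2 ← R2 + (1/2)·R1: [0, 1, -3/2, 0, 5/2]
R3 ← R3 + R1: [0, 0, -1, 2, 7]
R4 ← R4 + (2)·R1: [0, -5, 1, 3, 3]
R5 ← R5 − (3)·R1: [0, 7, -1, -6, -10]
R4 ← R4 + (5)·R2: [0, 0, -13/2, 3, 31/2]
R5 ← R5 − (7)·R2: [0, 0, 19/2, -6, -55/2]
R4 ← R4 − (13/2)·R3: [0, 0, 0, -10, -30]
R5 ← R5 + (19/2)·R3: [0, 0, 0, 13, 39]
R5 ← R5 + (13/10)·R4: [0, 0, 0, 0, 0]
Echelon form has 4 nonzero rows, so rank(A) = 4.
The row space has dimension equal to the rank: 4.

4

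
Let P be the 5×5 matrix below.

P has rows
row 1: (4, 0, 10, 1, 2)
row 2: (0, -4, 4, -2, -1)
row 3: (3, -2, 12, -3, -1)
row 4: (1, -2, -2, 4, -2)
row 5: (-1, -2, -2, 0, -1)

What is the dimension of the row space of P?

Row reduce to echelon form.
R3 ← R3 − (3/4)·R1: [0, -2, 9/2, -15/4, -5/2]
R4 ← R4 − (1/4)·R1: [0, -2, -9/2, 15/4, -5/2]
R5 ← R5 + (1/4)·R1: [0, -2, 1/2, 1/4, -1/2]
R3 ← R3 − (1/2)·R2: [0, 0, 5/2, -11/4, -2]
R4 ← R4 − (1/2)·R2: [0, 0, -13/2, 19/4, -2]
R5 ← R5 − (1/2)·R2: [0, 0, -3/2, 5/4, 0]
R4 ← R4 + (13/5)·R3: [0, 0, 0, -12/5, -36/5]
R5 ← R5 + (3/5)·R3: [0, 0, 0, -2/5, -6/5]
R5 ← R5 − (1/6)·R4: [0, 0, 0, 0, 0]
Echelon form has 4 nonzero rows, so rank(P) = 4.
The row space has dimension equal to the rank: 4.

4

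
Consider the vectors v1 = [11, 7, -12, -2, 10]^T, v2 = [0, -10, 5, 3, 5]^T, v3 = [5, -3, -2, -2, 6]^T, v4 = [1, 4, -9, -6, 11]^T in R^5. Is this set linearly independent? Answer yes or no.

yes

Form the matrix with these vectors as rows and row reduce.
R3 ← R3 − (5/11)·R1: [0, -68/11, 38/11, -12/11, 16/11]
R4 ← R4 − (1/11)·R1: [0, 37/11, -87/11, -64/11, 111/11]
R3 ← R3 − (34/55)·R2: [0, 0, 4/11, -162/55, -18/11]
R4 ← R4 + (37/110)·R2: [0, 0, -137/22, -529/110, 259/22]
R4 ← R4 + (137/8)·R3: [0, 0, 0, -221/4, -65/4]
4 nonzero rows, so the 4 vectors span a space of dimension 4.
Since 4 = 4, the vectors are linearly independent.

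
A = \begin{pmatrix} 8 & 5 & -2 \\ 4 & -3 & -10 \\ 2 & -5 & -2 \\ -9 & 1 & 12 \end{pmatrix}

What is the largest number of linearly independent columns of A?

3

Row reduce to echelon form.
R2 ← R2 − (1/2)·R1: [0, -11/2, -9]
R3 ← R3 − (1/4)·R1: [0, -25/4, -3/2]
R4 ← R4 + (9/8)·R1: [0, 53/8, 39/4]
R3 ← R3 − (25/22)·R2: [0, 0, 96/11]
R4 ← R4 + (53/44)·R2: [0, 0, -12/11]
R4 ← R4 + (1/8)·R3: [0, 0, 0]
Echelon form has 3 nonzero rows, so rank(A) = 3.
The rank gives the maximum number of linearly independent columns: 3.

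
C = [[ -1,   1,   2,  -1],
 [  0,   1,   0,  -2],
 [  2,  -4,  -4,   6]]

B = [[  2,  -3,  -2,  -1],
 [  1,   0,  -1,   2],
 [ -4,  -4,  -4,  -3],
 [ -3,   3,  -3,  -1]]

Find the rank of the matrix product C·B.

2

First compute CB:
[[ -6,  -8,  -4,  -2],
 [  7,  -6,   5,   4],
 [ -2,  28,  -2,  -4]]
Now row reduce the product.
R2 ← R2 + (7/6)·R1: [0, -46/3, 1/3, 5/3]
R3 ← R3 − (1/3)·R1: [0, 92/3, -2/3, -10/3]
R3 ← R3 + (2)·R2: [0, 0, 0, 0]
2 nonzero rows, so rank(CB) = 2.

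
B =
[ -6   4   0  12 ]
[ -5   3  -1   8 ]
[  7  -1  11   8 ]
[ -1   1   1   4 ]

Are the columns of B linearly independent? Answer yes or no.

Row reduce B to echelon form.
R2 ← R2 − (5/6)·R1: [0, -1/3, -1, -2]
R3 ← R3 + (7/6)·R1: [0, 11/3, 11, 22]
R4 ← R4 − (1/6)·R1: [0, 1/3, 1, 2]
R3 ← R3 + (11)·R2: [0, 0, 0, 0]
R4 ← R4 + R2: [0, 0, 0, 0]
2 pivots among 4 columns.
Only 2 < 4 pivot columns, so the columns are linearly dependent.

no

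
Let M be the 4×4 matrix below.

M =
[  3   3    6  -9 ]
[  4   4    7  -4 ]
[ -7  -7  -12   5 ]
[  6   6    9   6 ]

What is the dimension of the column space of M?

Row reduce to echelon form.
R2 ← R2 − (4/3)·R1: [0, 0, -1, 8]
R3 ← R3 + (7/3)·R1: [0, 0, 2, -16]
R4 ← R4 − (2)·R1: [0, 0, -3, 24]
R3 ← R3 + (2)·R2: [0, 0, 0, 0]
R4 ← R4 − (3)·R2: [0, 0, 0, 0]
Echelon form has 2 nonzero rows, so rank(M) = 2.
The column space has dimension equal to the rank: 2.

2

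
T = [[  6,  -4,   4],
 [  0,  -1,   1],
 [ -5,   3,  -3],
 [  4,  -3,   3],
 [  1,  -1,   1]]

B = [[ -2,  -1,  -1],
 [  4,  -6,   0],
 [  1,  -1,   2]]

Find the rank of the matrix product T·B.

2

First compute TB:
[[-24,  14,   2],
 [ -3,   5,   2],
 [ 19, -10,  -1],
 [-17,  11,   2],
 [ -5,   4,   1]]
Now row reduce the product.
R2 ← R2 − (1/8)·R1: [0, 13/4, 7/4]
R3 ← R3 + (19/24)·R1: [0, 13/12, 7/12]
R4 ← R4 − (17/24)·R1: [0, 13/12, 7/12]
R5 ← R5 − (5/24)·R1: [0, 13/12, 7/12]
R3 ← R3 − (1/3)·R2: [0, 0, 0]
R4 ← R4 − (1/3)·R2: [0, 0, 0]
R5 ← R5 − (1/3)·R2: [0, 0, 0]
2 nonzero rows, so rank(TB) = 2.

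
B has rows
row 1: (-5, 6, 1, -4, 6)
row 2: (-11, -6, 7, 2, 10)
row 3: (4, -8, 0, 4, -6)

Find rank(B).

3

Row reduce to echelon form.
R2 ← R2 − (11/5)·R1: [0, -96/5, 24/5, 54/5, -16/5]
R3 ← R3 + (4/5)·R1: [0, -16/5, 4/5, 4/5, -6/5]
R3 ← R3 − (1/6)·R2: [0, 0, 0, -1, -2/3]
Echelon form has 3 nonzero rows, so rank(B) = 3.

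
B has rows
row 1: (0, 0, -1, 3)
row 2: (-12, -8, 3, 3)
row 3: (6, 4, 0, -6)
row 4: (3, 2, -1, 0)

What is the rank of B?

2

Row reduce to echelon form.
Swap R1 ↔ R2
R3 ← R3 + (1/2)·R1: [0, 0, 3/2, -9/2]
R4 ← R4 + (1/4)·R1: [0, 0, -1/4, 3/4]
R3 ← R3 + (3/2)·R2: [0, 0, 0, 0]
R4 ← R4 − (1/4)·R2: [0, 0, 0, 0]
Echelon form has 2 nonzero rows, so rank(B) = 2.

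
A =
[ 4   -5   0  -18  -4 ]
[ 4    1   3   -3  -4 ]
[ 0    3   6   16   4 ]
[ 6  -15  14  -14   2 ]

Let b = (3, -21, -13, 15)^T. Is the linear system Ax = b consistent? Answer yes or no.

yes

Row reduce the augmented matrix [A | b].
R2 ← R2 − R1: [0, 6, 3, 15, 0, -24]
R4 ← R4 − (3/2)·R1: [0, -15/2, 14, 13, 8, 21/2]
R3 ← R3 − (1/2)·R2: [0, 0, 9/2, 17/2, 4, -1]
R4 ← R4 + (5/4)·R2: [0, 0, 71/4, 127/4, 8, -39/2]
R4 ← R4 − (71/18)·R3: [0, 0, 0, -16/9, -70/9, -140/9]
The echelon form has 4 nonzero rows, and every pivot lies in the first 5 columns, so rank(A) = rank([A|b]) = 4.
The system is consistent.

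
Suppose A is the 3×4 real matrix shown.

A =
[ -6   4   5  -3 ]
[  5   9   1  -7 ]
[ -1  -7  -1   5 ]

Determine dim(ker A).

1

Row reduce to echelon form.
R2 ← R2 + (5/6)·R1: [0, 37/3, 31/6, -19/2]
R3 ← R3 − (1/6)·R1: [0, -23/3, -11/6, 11/2]
R3 ← R3 + (23/37)·R2: [0, 0, 51/37, -15/37]
3 nonzero rows, so rank(A) = 3.
A has 4 columns; by rank–nullity, nullity = 4 − 3 = 1.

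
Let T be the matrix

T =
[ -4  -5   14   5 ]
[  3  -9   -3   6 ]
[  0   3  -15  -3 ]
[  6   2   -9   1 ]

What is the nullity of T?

Row reduce to echelon form.
R2 ← R2 + (3/4)·R1: [0, -51/4, 15/2, 39/4]
R4 ← R4 + (3/2)·R1: [0, -11/2, 12, 17/2]
R3 ← R3 + (4/17)·R2: [0, 0, -225/17, -12/17]
R4 ← R4 − (22/51)·R2: [0, 0, 149/17, 73/17]
R4 ← R4 + (149/225)·R3: [0, 0, 0, 287/75]
4 nonzero rows, so rank(T) = 4.
T has 4 columns; by rank–nullity, nullity = 4 − 4 = 0.

0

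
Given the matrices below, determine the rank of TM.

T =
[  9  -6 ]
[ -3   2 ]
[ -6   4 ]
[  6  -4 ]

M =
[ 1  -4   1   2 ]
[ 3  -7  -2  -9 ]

First compute TM:
[[ -9,   6,  21,  72],
 [  3,  -2,  -7, -24],
 [  6,  -4, -14, -48],
 [ -6,   4,  14,  48]]
Now row reduce the product.
R2 ← R2 + (1/3)·R1: [0, 0, 0, 0]
R3 ← R3 + (2/3)·R1: [0, 0, 0, 0]
R4 ← R4 − (2/3)·R1: [0, 0, 0, 0]
1 nonzero row, so rank(TM) = 1.

1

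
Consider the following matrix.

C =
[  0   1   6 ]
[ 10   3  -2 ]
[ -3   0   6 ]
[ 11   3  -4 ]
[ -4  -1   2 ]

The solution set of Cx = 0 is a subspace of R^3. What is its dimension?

Row reduce to echelon form.
Swap R1 ↔ R2
R3 ← R3 + (3/10)·R1: [0, 9/10, 27/5]
R4 ← R4 − (11/10)·R1: [0, -3/10, -9/5]
R5 ← R5 + (2/5)·R1: [0, 1/5, 6/5]
R3 ← R3 − (9/10)·R2: [0, 0, 0]
R4 ← R4 + (3/10)·R2: [0, 0, 0]
R5 ← R5 − (1/5)·R2: [0, 0, 0]
2 nonzero rows, so rank(C) = 2.
C has 3 columns; by rank–nullity, nullity = 3 − 2 = 1.

1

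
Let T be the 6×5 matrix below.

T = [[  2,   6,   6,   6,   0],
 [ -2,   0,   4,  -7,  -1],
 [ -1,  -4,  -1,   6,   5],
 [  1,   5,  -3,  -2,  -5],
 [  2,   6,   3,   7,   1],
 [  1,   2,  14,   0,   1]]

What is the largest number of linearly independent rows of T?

5

Row reduce to echelon form.
R2 ← R2 + R1: [0, 6, 10, -1, -1]
R3 ← R3 + (1/2)·R1: [0, -1, 2, 9, 5]
R4 ← R4 − (1/2)·R1: [0, 2, -6, -5, -5]
R5 ← R5 − R1: [0, 0, -3, 1, 1]
R6 ← R6 − (1/2)·R1: [0, -1, 11, -3, 1]
R3 ← R3 + (1/6)·R2: [0, 0, 11/3, 53/6, 29/6]
R4 ← R4 − (1/3)·R2: [0, 0, -28/3, -14/3, -14/3]
R6 ← R6 + (1/6)·R2: [0, 0, 38/3, -19/6, 5/6]
R4 ← R4 + (28/11)·R3: [0, 0, 0, 196/11, 84/11]
R5 ← R5 + (9/11)·R3: [0, 0, 0, 181/22, 109/22]
R6 ← R6 − (38/11)·R3: [0, 0, 0, -741/22, -349/22]
R5 ← R5 − (181/392)·R4: [0, 0, 0, 0, 10/7]
R6 ← R6 + (741/392)·R4: [0, 0, 0, 0, -10/7]
R6 ← R6 + R5: [0, 0, 0, 0, 0]
Echelon form has 5 nonzero rows, so rank(T) = 5.
The rank gives the maximum number of linearly independent rows: 5.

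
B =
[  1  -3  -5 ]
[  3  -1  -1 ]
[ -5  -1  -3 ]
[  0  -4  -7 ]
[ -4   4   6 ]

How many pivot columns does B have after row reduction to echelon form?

Row reduce to echelon form.
R2 ← R2 − (3)·R1: [0, 8, 14]
R3 ← R3 + (5)·R1: [0, -16, -28]
R5 ← R5 + (4)·R1: [0, -8, -14]
R3 ← R3 + (2)·R2: [0, 0, 0]
R4 ← R4 + (1/2)·R2: [0, 0, 0]
R5 ← R5 + R2: [0, 0, 0]
Echelon form has 2 nonzero rows, so rank(B) = 2.
Each nonzero row contributes one pivot column: 2 pivot columns.

2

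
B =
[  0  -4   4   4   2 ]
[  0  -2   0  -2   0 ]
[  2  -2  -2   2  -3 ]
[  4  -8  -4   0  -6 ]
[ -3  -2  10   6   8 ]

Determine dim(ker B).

2

Row reduce to echelon form.
Swap R1 ↔ R3
R4 ← R4 − (2)·R1: [0, -4, 0, -4, 0]
R5 ← R5 + (3/2)·R1: [0, -5, 7, 9, 7/2]
R3 ← R3 − (2)·R2: [0, 0, 4, 8, 2]
R4 ← R4 − (2)·R2: [0, 0, 0, 0, 0]
R5 ← R5 − (5/2)·R2: [0, 0, 7, 14, 7/2]
R5 ← R5 − (7/4)·R3: [0, 0, 0, 0, 0]
3 nonzero rows, so rank(B) = 3.
B has 5 columns; by rank–nullity, nullity = 5 − 3 = 2.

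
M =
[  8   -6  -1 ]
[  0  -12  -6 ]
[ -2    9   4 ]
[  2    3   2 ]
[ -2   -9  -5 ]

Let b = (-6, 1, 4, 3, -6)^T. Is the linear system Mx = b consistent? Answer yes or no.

no

Row reduce the augmented matrix [M | b].
R3 ← R3 + (1/4)·R1: [0, 15/2, 15/4, 5/2]
R4 ← R4 − (1/4)·R1: [0, 9/2, 9/4, 9/2]
R5 ← R5 + (1/4)·R1: [0, -21/2, -21/4, -15/2]
R3 ← R3 + (5/8)·R2: [0, 0, 0, 25/8]
R4 ← R4 + (3/8)·R2: [0, 0, 0, 39/8]
R5 ← R5 − (7/8)·R2: [0, 0, 0, -67/8]
R4 ← R4 − (39/25)·R3: [0, 0, 0, 0]
R5 ← R5 + (67/25)·R3: [0, 0, 0, 0]
The echelon form has 3 nonzero rows; the last pivot sits in the augmented column, so rank(M) = 2 but rank([M|b]) = 3.
Since the ranks differ, the system is inconsistent.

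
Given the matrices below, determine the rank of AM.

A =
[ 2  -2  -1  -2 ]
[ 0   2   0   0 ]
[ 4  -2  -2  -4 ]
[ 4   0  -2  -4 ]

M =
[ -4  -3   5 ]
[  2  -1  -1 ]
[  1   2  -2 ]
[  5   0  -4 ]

First compute AM:
[[-23,  -6,  22],
 [  4,  -2,  -2],
 [-42, -14,  42],
 [-38, -16,  40]]
Now row reduce the product.
R2 ← R2 + (4/23)·R1: [0, -70/23, 42/23]
R3 ← R3 − (42/23)·R1: [0, -70/23, 42/23]
R4 ← R4 − (38/23)·R1: [0, -140/23, 84/23]
R3 ← R3 − R2: [0, 0, 0]
R4 ← R4 − (2)·R2: [0, 0, 0]
2 nonzero rows, so rank(AM) = 2.

2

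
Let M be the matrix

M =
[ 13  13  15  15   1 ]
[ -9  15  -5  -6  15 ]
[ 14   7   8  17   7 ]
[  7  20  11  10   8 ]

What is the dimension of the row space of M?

4

Row reduce to echelon form.
R2 ← R2 + (9/13)·R1: [0, 24, 70/13, 57/13, 204/13]
R3 ← R3 − (14/13)·R1: [0, -7, -106/13, 11/13, 77/13]
R4 ← R4 − (7/13)·R1: [0, 13, 38/13, 25/13, 97/13]
R3 ← R3 + (7/24)·R2: [0, 0, -79/12, 17/8, 21/2]
R4 ← R4 − (13/24)·R2: [0, 0, 1/156, -47/104, -27/26]
R4 ← R4 + (1/1027)·R3: [0, 0, 0, -462/1027, -1056/1027]
Echelon form has 4 nonzero rows, so rank(M) = 4.
The row space has dimension equal to the rank: 4.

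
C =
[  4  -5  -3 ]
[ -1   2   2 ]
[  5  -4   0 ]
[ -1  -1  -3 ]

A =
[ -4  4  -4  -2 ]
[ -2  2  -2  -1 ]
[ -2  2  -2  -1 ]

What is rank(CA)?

First compute CA:
[[  0,   0,   0,   0],
 [ -4,   4,  -4,  -2],
 [-12,  12, -12,  -6],
 [ 12, -12,  12,   6]]
Now row reduce the product.
Swap R1 ↔ R2
R3 ← R3 − (3)·R1: [0, 0, 0, 0]
R4 ← R4 + (3)·R1: [0, 0, 0, 0]
1 nonzero row, so rank(CA) = 1.

1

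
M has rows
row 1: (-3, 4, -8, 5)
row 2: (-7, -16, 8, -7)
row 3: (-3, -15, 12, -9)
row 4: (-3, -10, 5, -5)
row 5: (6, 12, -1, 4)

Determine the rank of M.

Row reduce to echelon form.
R2 ← R2 − (7/3)·R1: [0, -76/3, 80/3, -56/3]
R3 ← R3 − R1: [0, -19, 20, -14]
R4 ← R4 − R1: [0, -14, 13, -10]
R5 ← R5 + (2)·R1: [0, 20, -17, 14]
R3 ← R3 − (3/4)·R2: [0, 0, 0, 0]
R4 ← R4 − (21/38)·R2: [0, 0, -33/19, 6/19]
R5 ← R5 + (15/19)·R2: [0, 0, 77/19, -14/19]
Swap R3 ↔ R4
R5 ← R5 + (7/3)·R3: [0, 0, 0, 0]
Echelon form has 3 nonzero rows, so rank(M) = 3.

3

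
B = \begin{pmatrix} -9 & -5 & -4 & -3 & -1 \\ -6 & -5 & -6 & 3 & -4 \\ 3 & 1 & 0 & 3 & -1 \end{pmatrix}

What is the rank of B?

2

Row reduce to echelon form.
R2 ← R2 − (2/3)·R1: [0, -5/3, -10/3, 5, -10/3]
R3 ← R3 + (1/3)·R1: [0, -2/3, -4/3, 2, -4/3]
R3 ← R3 − (2/5)·R2: [0, 0, 0, 0, 0]
Echelon form has 2 nonzero rows, so rank(B) = 2.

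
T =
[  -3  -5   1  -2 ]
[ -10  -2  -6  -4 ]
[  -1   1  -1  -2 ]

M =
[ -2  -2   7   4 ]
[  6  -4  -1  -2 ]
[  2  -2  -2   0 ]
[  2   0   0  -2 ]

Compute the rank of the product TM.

3

First compute TM:
[[-26,  24, -18,   2],
 [-12,  40, -56, -28],
 [  2,   0,  -6,  -2]]
Now row reduce the product.
R2 ← R2 − (6/13)·R1: [0, 376/13, -620/13, -376/13]
R3 ← R3 + (1/13)·R1: [0, 24/13, -96/13, -24/13]
R3 ← R3 − (3/47)·R2: [0, 0, -204/47, 0]
3 nonzero rows, so rank(TM) = 3.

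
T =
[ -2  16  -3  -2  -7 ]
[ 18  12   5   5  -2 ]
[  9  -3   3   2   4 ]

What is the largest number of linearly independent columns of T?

3

Row reduce to echelon form.
R2 ← R2 + (9)·R1: [0, 156, -22, -13, -65]
R3 ← R3 + (9/2)·R1: [0, 69, -21/2, -7, -55/2]
R3 ← R3 − (23/52)·R2: [0, 0, -10/13, -5/4, 5/4]
Echelon form has 3 nonzero rows, so rank(T) = 3.
The rank gives the maximum number of linearly independent columns: 3.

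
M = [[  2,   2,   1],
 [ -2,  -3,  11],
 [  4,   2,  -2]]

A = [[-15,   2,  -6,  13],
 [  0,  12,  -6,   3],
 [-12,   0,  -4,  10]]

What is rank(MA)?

2

First compute MA:
[[-42,  28, -28,  42],
 [-102, -40, -14,  75],
 [-36,  32, -28,  38]]
Now row reduce the product.
R2 ← R2 − (17/7)·R1: [0, -108, 54, -27]
R3 ← R3 − (6/7)·R1: [0, 8, -4, 2]
R3 ← R3 + (2/27)·R2: [0, 0, 0, 0]
2 nonzero rows, so rank(MA) = 2.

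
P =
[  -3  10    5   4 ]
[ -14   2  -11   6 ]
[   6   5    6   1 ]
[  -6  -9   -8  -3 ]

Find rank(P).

Row reduce to echelon form.
R2 ← R2 − (14/3)·R1: [0, -134/3, -103/3, -38/3]
R3 ← R3 + (2)·R1: [0, 25, 16, 9]
R4 ← R4 − (2)·R1: [0, -29, -18, -11]
R3 ← R3 + (75/134)·R2: [0, 0, -431/134, 128/67]
R4 ← R4 − (87/134)·R2: [0, 0, 575/134, -186/67]
R4 ← R4 + (575/431)·R3: [0, 0, 0, -98/431]
Echelon form has 4 nonzero rows, so rank(P) = 4.

4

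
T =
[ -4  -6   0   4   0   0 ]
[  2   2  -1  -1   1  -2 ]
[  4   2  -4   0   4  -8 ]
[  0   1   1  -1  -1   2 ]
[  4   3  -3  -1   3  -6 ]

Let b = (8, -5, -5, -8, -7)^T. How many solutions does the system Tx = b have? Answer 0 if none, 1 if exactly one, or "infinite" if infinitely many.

0

Row reduce the augmented matrix [T | b].
R2 ← R2 + (1/2)·R1: [0, -1, -1, 1, 1, -2, -1]
R3 ← R3 + R1: [0, -4, -4, 4, 4, -8, 3]
R5 ← R5 + R1: [0, -3, -3, 3, 3, -6, 1]
R3 ← R3 − (4)·R2: [0, 0, 0, 0, 0, 0, 7]
R4 ← R4 + R2: [0, 0, 0, 0, 0, 0, -9]
R5 ← R5 − (3)·R2: [0, 0, 0, 0, 0, 0, 4]
R4 ← R4 + (9/7)·R3: [0, 0, 0, 0, 0, 0, 0]
R5 ← R5 − (4/7)·R3: [0, 0, 0, 0, 0, 0, 0]
The echelon form has 3 nonzero rows; the last pivot sits in the augmented column, so rank(T) = 2 but rank([T|b]) = 3.
Since the ranks differ, the system is inconsistent.
It has no solutions.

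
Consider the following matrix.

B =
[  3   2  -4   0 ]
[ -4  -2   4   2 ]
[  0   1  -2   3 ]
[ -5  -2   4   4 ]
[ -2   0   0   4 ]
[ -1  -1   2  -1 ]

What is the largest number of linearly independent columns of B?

Row reduce to echelon form.
R2 ← R2 + (4/3)·R1: [0, 2/3, -4/3, 2]
R4 ← R4 + (5/3)·R1: [0, 4/3, -8/3, 4]
R5 ← R5 + (2/3)·R1: [0, 4/3, -8/3, 4]
R6 ← R6 + (1/3)·R1: [0, -1/3, 2/3, -1]
R3 ← R3 − (3/2)·R2: [0, 0, 0, 0]
R4 ← R4 − (2)·R2: [0, 0, 0, 0]
R5 ← R5 − (2)·R2: [0, 0, 0, 0]
R6 ← R6 + (1/2)·R2: [0, 0, 0, 0]
Echelon form has 2 nonzero rows, so rank(B) = 2.
The rank gives the maximum number of linearly independent columns: 2.

2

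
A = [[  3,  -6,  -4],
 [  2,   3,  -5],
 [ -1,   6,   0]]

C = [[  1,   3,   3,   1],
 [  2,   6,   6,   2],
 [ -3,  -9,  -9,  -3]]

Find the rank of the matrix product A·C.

1

First compute AC:
[[  3,   9,   9,   3],
 [ 23,  69,  69,  23],
 [ 11,  33,  33,  11]]
Now row reduce the product.
R2 ← R2 − (23/3)·R1: [0, 0, 0, 0]
R3 ← R3 − (11/3)·R1: [0, 0, 0, 0]
1 nonzero row, so rank(AC) = 1.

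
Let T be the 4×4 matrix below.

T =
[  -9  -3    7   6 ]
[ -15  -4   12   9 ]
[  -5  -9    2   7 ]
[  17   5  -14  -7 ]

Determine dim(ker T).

1

Row reduce to echelon form.
R2 ← R2 − (5/3)·R1: [0, 1, 1/3, -1]
R3 ← R3 − (5/9)·R1: [0, -22/3, -17/9, 11/3]
R4 ← R4 + (17/9)·R1: [0, -2/3, -7/9, 13/3]
R3 ← R3 + (22/3)·R2: [0, 0, 5/9, -11/3]
R4 ← R4 + (2/3)·R2: [0, 0, -5/9, 11/3]
R4 ← R4 + R3: [0, 0, 0, 0]
3 nonzero rows, so rank(T) = 3.
T has 4 columns; by rank–nullity, nullity = 4 − 3 = 1.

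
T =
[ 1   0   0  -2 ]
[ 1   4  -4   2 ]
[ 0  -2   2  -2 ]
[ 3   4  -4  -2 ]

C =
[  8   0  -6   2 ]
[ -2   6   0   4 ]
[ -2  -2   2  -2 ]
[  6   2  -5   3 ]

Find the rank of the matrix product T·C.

2

First compute TC:
[[ -4,  -4,   4,  -4],
 [ 20,  36, -24,  32],
 [-12, -20,  14, -18],
 [ 12,  28, -16,  24]]
Now row reduce the product.
R2 ← R2 + (5)·R1: [0, 16, -4, 12]
R3 ← R3 − (3)·R1: [0, -8, 2, -6]
R4 ← R4 + (3)·R1: [0, 16, -4, 12]
R3 ← R3 + (1/2)·R2: [0, 0, 0, 0]
R4 ← R4 − R2: [0, 0, 0, 0]
2 nonzero rows, so rank(TC) = 2.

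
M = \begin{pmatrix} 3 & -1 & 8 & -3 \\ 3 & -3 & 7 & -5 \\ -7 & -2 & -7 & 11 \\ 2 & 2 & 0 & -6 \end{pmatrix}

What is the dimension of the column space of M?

4

Row reduce to echelon form.
R2 ← R2 − R1: [0, -2, -1, -2]
R3 ← R3 + (7/3)·R1: [0, -13/3, 35/3, 4]
R4 ← R4 − (2/3)·R1: [0, 8/3, -16/3, -4]
R3 ← R3 − (13/6)·R2: [0, 0, 83/6, 25/3]
R4 ← R4 + (4/3)·R2: [0, 0, -20/3, -20/3]
R4 ← R4 + (40/83)·R3: [0, 0, 0, -220/83]
Echelon form has 4 nonzero rows, so rank(M) = 4.
The column space has dimension equal to the rank: 4.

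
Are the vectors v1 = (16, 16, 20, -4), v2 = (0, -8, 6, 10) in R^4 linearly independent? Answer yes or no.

Form the matrix with these vectors as rows and row reduce.
2 nonzero rows, so the 2 vectors span a space of dimension 2.
Since 2 = 2, the vectors are linearly independent.

yes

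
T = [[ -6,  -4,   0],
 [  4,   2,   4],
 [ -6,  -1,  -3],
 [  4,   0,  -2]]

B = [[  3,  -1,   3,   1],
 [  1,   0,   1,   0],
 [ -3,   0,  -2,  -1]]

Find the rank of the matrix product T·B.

3

First compute TB:
[[-22,   6, -22,  -6],
 [  2,  -4,   6,   0],
 [-10,   6, -13,  -3],
 [ 18,  -4,  16,   6]]
Now row reduce the product.
R2 ← R2 + (1/11)·R1: [0, -38/11, 4, -6/11]
R3 ← R3 − (5/11)·R1: [0, 36/11, -3, -3/11]
R4 ← R4 + (9/11)·R1: [0, 10/11, -2, 12/11]
R3 ← R3 + (18/19)·R2: [0, 0, 15/19, -15/19]
R4 ← R4 + (5/19)·R2: [0, 0, -18/19, 18/19]
R4 ← R4 + (6/5)·R3: [0, 0, 0, 0]
3 nonzero rows, so rank(TB) = 3.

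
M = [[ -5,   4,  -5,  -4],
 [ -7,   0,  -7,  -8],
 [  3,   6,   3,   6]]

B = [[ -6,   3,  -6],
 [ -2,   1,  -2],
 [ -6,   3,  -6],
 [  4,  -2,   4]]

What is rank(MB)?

1

First compute MB:
[[ 36, -18,  36],
 [ 52, -26,  52],
 [-24,  12, -24]]
Now row reduce the product.
R2 ← R2 − (13/9)·R1: [0, 0, 0]
R3 ← R3 + (2/3)·R1: [0, 0, 0]
1 nonzero row, so rank(MB) = 1.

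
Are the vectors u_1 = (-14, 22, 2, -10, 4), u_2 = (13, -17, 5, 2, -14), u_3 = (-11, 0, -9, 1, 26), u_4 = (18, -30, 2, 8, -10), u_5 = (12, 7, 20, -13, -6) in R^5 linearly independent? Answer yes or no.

yes

Form the matrix with these vectors as rows and row reduce.
R2 ← R2 + (13/14)·R1: [0, 24/7, 48/7, -51/7, -72/7]
R3 ← R3 − (11/14)·R1: [0, -121/7, -74/7, 62/7, 160/7]
R4 ← R4 + (9/7)·R1: [0, -12/7, 32/7, -34/7, -34/7]
R5 ← R5 + (6/7)·R1: [0, 181/7, 152/7, -151/7, -18/7]
R3 ← R3 + (121/24)·R2: [0, 0, 24, -223/8, -29]
R4 ← R4 + (1/2)·R2: [0, 0, 8, -17/2, -10]
R5 ← R5 − (181/24)·R2: [0, 0, -30, 267/8, 75]
R4 ← R4 − (1/3)·R3: [0, 0, 0, 19/24, -1/3]
R5 ← R5 + (5/4)·R3: [0, 0, 0, -47/32, 155/4]
R5 ← R5 + (141/76)·R4: [0, 0, 0, 0, 1449/38]
5 nonzero rows, so the 5 vectors span a space of dimension 5.
Since 5 = 5, the vectors are linearly independent.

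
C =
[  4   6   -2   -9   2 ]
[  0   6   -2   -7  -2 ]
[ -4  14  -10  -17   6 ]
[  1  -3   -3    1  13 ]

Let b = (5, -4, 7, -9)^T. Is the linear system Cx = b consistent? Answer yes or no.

Row reduce the augmented matrix [C | b].
R3 ← R3 + R1: [0, 20, -12, -26, 8, 12]
R4 ← R4 − (1/4)·R1: [0, -9/2, -5/2, 13/4, 25/2, -41/4]
R3 ← R3 − (10/3)·R2: [0, 0, -16/3, -8/3, 44/3, 76/3]
R4 ← R4 + (3/4)·R2: [0, 0, -4, -2, 11, -53/4]
R4 ← R4 − (3/4)·R3: [0, 0, 0, 0, 0, -129/4]
The echelon form has 4 nonzero rows; the last pivot sits in the augmented column, so rank(C) = 3 but rank([C|b]) = 4.
Since the ranks differ, the system is inconsistent.

no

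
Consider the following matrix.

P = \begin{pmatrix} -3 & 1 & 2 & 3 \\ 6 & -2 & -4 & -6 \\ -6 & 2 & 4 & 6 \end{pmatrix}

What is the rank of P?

Row reduce to echelon form.
R2 ← R2 + (2)·R1: [0, 0, 0, 0]
R3 ← R3 − (2)·R1: [0, 0, 0, 0]
Echelon form has 1 nonzero row, so rank(P) = 1.

1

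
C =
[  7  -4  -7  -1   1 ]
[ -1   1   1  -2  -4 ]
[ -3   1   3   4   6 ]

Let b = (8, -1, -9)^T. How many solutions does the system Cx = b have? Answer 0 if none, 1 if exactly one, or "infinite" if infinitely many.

Row reduce the augmented matrix [C | b].
R2 ← R2 + (1/7)·R1: [0, 3/7, 0, -15/7, -27/7, 1/7]
R3 ← R3 + (3/7)·R1: [0, -5/7, 0, 25/7, 45/7, -39/7]
R3 ← R3 + (5/3)·R2: [0, 0, 0, 0, 0, -16/3]
The echelon form has 3 nonzero rows; the last pivot sits in the augmented column, so rank(C) = 2 but rank([C|b]) = 3.
Since the ranks differ, the system is inconsistent.
It has no solutions.

0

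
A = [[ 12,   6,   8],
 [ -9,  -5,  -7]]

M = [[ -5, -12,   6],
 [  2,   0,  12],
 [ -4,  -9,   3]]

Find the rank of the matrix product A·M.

2

First compute AM:
[[-80, -216, 168],
 [ 63, 171, -135]]
Now row reduce the product.
R2 ← R2 + (63/80)·R1: [0, 9/10, -27/10]
2 nonzero rows, so rank(AM) = 2.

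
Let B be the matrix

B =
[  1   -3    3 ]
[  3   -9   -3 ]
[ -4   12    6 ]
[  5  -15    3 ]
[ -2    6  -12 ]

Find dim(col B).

2

Row reduce to echelon form.
R2 ← R2 − (3)·R1: [0, 0, -12]
R3 ← R3 + (4)·R1: [0, 0, 18]
R4 ← R4 − (5)·R1: [0, 0, -12]
R5 ← R5 + (2)·R1: [0, 0, -6]
R3 ← R3 + (3/2)·R2: [0, 0, 0]
R4 ← R4 − R2: [0, 0, 0]
R5 ← R5 − (1/2)·R2: [0, 0, 0]
Echelon form has 2 nonzero rows, so rank(B) = 2.
The column space has dimension equal to the rank: 2.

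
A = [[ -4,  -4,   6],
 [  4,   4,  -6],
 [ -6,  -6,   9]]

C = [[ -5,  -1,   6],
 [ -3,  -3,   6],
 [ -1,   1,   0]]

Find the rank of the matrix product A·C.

1

First compute AC:
[[ 26,  22, -48],
 [-26, -22,  48],
 [ 39,  33, -72]]
Now row reduce the product.
R2 ← R2 + R1: [0, 0, 0]
R3 ← R3 − (3/2)·R1: [0, 0, 0]
1 nonzero row, so rank(AC) = 1.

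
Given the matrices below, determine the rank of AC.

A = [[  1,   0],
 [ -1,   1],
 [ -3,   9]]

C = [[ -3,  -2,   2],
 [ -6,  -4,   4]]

1

First compute AC:
[[ -3,  -2,   2],
 [ -3,  -2,   2],
 [-45, -30,  30]]
Now row reduce the product.
R2 ← R2 − R1: [0, 0, 0]
R3 ← R3 − (15)·R1: [0, 0, 0]
1 nonzero row, so rank(AC) = 1.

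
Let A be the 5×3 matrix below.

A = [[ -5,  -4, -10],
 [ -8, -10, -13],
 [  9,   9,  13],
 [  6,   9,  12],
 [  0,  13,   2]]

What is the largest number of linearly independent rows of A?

Row reduce to echelon form.
R2 ← R2 − (8/5)·R1: [0, -18/5, 3]
R3 ← R3 + (9/5)·R1: [0, 9/5, -5]
R4 ← R4 + (6/5)·R1: [0, 21/5, 0]
R3 ← R3 + (1/2)·R2: [0, 0, -7/2]
R4 ← R4 + (7/6)·R2: [0, 0, 7/2]
R5 ← R5 + (65/18)·R2: [0, 0, 77/6]
R4 ← R4 + R3: [0, 0, 0]
R5 ← R5 + (11/3)·R3: [0, 0, 0]
Echelon form has 3 nonzero rows, so rank(A) = 3.
The rank gives the maximum number of linearly independent rows: 3.

3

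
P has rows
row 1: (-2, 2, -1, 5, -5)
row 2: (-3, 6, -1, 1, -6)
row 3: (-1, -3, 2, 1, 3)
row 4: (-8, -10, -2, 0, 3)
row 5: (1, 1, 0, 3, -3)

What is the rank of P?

5

Row reduce to echelon form.
R2 ← R2 − (3/2)·R1: [0, 3, 1/2, -13/2, 3/2]
R3 ← R3 − (1/2)·R1: [0, -4, 5/2, -3/2, 11/2]
R4 ← R4 − (4)·R1: [0, -18, 2, -20, 23]
R5 ← R5 + (1/2)·R1: [0, 2, -1/2, 11/2, -11/2]
R3 ← R3 + (4/3)·R2: [0, 0, 19/6, -61/6, 15/2]
R4 ← R4 + (6)·R2: [0, 0, 5, -59, 32]
R5 ← R5 − (2/3)·R2: [0, 0, -5/6, 59/6, -13/2]
R4 ← R4 − (30/19)·R3: [0, 0, 0, -816/19, 383/19]
R5 ← R5 + (5/19)·R3: [0, 0, 0, 136/19, -86/19]
R5 ← R5 + (1/6)·R4: [0, 0, 0, 0, -7/6]
Echelon form has 5 nonzero rows, so rank(P) = 5.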